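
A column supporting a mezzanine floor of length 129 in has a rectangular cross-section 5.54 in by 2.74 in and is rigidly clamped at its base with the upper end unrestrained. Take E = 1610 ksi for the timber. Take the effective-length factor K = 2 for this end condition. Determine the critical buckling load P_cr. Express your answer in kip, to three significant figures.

Buckling occurs about the weak axis: I_min = h·b³/12 with b = 2.74 in (the shorter side).
I_min = 5.54×2.74³/12 = 9.497 in⁴
Effective length L_e = K·L = 2 × 129 = 258.0 in
P_cr = π²EI / L_e² = π² × 1610×10³ × 9.497 / 258.0² = 2.267×10^3 lb

P_cr ≈ 2.27 kip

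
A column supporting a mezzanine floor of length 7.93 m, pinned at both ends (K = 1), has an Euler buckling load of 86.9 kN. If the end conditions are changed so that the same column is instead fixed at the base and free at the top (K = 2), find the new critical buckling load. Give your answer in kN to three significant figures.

P_cr ≈ 21.7 kN

P_cr ∝ 1/K², so P_cr,new = P_cr,old × (K_old/K_new)² = 86.9 × (1/2)²
= 86.9 × 0.2500 = 21.7 kN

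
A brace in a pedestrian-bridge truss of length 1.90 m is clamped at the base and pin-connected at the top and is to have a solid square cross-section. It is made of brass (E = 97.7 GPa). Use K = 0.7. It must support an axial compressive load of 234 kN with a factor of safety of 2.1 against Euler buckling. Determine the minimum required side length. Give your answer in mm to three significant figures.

Required P_cr = n·P = 2.1 × 234 = 491.4 kN
L_e = K·L = 0.7 × 1.90 = 1.330 m
Required I = P_cr·L_e²/(π²E) = 4.914×10^5 × 1.330² / (π² × 9.77×10^10) = 9.015×10^-7 m⁴
I_req = 9.015×10^5 mm⁴
Solid square: I = a⁴/12  ⇒  a = (12I)^(1/4) = (12×9.015×10^5)^(1/4) = 57.3 mm

a ≈ 57.3 mm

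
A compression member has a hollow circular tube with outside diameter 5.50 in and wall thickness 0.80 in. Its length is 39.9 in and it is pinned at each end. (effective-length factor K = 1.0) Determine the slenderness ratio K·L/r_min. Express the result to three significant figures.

λ ≈ 23.7

Inner diameter d_i = 5.50 − 2×0.80 = 3.900 in
I = π(d_o⁴ − d_i⁴)/64 = π(5.50⁴ − 3.900⁴)/64 = 33.56 in⁴
A = 11.81 in²;  r_min = √(I/A) = √(33.56/11.81) = 1.686 in
L_e = K·L = 1 × 39.9 = 39.90 in
λ = L_e / r_min = 39.900 / 1.686 = 23.7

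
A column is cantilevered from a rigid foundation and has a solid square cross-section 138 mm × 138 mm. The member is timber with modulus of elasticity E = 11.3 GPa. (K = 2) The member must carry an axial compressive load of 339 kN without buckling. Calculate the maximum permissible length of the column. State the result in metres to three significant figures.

L_max ≈ 1.58 m

I = a⁴/12 = 138⁴/12 = 3.022×10^7 mm⁴
I = 3.022×10^-5 m⁴
At the buckling limit P_cr = P = 3.390×10^5 N
From P_cr = π²EI/(K·L)²:  L = (1/K)·√(π²EI/P_cr) = (1/2)·√(π²×1.13×10^10×3.022×10^-5/3.390×10^5)
L = 1.58 m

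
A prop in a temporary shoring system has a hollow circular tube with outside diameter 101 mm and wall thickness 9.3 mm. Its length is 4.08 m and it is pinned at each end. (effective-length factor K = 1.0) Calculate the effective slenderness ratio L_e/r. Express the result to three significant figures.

λ ≈ 125

Inner diameter d_i = 101 − 2×9.3 = 82.40 mm
I = π(d_o⁴ − d_i⁴)/64 = π(101⁴ − 82.40⁴)/64 = 2.845×10^6 mm⁴
A = 2.679×10^3 mm²;  r_min = √(I/A) = √(2.845×10^6/2.679×10^3) = 32.59 mm
L_e = K·L = 1 × 4.08 m = 4.080 m = 4080.0 mm
λ = L_e / r_min = 4080.0 / 32.59 = 125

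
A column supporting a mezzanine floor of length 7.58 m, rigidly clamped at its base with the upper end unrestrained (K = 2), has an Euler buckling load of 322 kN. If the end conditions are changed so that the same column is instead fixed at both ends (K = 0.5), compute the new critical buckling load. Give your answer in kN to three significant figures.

P_cr ∝ 1/K², so P_cr,new = P_cr,old × (K_old/K_new)² = 322 × (2/0.5)²
= 322 × 16.00 = 5150 kN

P_cr ≈ 5150 kN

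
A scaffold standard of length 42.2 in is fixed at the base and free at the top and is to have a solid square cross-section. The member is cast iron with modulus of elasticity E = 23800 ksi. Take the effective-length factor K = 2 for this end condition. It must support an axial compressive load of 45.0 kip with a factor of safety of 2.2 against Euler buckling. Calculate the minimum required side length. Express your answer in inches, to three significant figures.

a ≈ 2.45 in

Required P_cr = n·P = 2.2 × 45.0 = 99.00 kip
L_e = K·L = 2 × 42.2 = 84.40 in
Required I = P_cr·L_e²/(π²E) = 9.900×10^4 × 84.40² / (π² × 2.38×10^7) = 3.002 in⁴
Solid square: I = a⁴/12  ⇒  a = (12I)^(1/4) = (12×3.002)^(1/4) = 2.45 in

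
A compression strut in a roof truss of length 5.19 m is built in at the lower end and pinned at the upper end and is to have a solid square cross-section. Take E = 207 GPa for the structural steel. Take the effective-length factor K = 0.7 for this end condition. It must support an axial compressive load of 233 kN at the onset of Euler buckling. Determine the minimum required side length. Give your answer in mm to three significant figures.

L_e = K·L = 0.7 × 5.19 = 3.633 m
Required I = P_cr·L_e²/(π²E) = 2.330×10^5 × 3.633² / (π² × 2.07×10^11) = 1.505×10^-6 m⁴
I_req = 1.505×10^6 mm⁴
Solid square: I = a⁴/12  ⇒  a = (12I)^(1/4) = (12×1.505×10^6)^(1/4) = 65.2 mm

a ≈ 65.2 mm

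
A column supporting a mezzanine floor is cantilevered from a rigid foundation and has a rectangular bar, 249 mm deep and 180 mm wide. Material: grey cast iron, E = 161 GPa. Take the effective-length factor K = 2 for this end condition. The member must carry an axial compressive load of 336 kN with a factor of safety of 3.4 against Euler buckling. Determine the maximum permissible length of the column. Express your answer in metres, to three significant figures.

Buckling occurs about the weak axis: I_min = h·b³/12 with b = 180 mm (the shorter side).
I_min = 249×180³/12 = 1.210×10^8 mm⁴
I = 1.210×10^-4 m⁴
Required critical load P_cr = n·P = 3.4 × 336 = 1142 kN = 1.142×10^6 N
From P_cr = π²EI/(K·L)²:  L = (1/K)·√(π²EI/P_cr) = (1/2)·√(π²×1.61×10^11×1.210×10^-4/1.142×10^6)
L = 6.49 m

L_max ≈ 6.49 m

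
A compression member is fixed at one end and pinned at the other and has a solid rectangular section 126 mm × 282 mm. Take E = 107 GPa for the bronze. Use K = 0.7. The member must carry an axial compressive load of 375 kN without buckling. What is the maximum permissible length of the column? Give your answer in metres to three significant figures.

Buckling occurs about the weak axis: I_min = h·b³/12 with b = 126 mm (the shorter side).
I_min = 282×126³/12 = 4.701×10^7 mm⁴
I = 4.701×10^-5 m⁴
At the buckling limit P_cr = P = 3.750×10^5 N
From P_cr = π²EI/(K·L)²:  L = (1/K)·√(π²EI/P_cr) = (1/0.7)·√(π²×1.07×10^11×4.701×10^-5/3.750×10^5)
L = 16.4 m

L_max ≈ 16.4 m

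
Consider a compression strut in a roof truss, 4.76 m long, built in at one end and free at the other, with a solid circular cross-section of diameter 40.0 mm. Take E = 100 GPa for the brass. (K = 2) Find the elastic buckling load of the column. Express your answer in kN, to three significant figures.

P_cr ≈ 1.37 kN

I = πd⁴/64 = π×40.0⁴/64 = 1.257×10^5 mm⁴
I = 1.257×10^5 mm⁴ = 1.257×10^-7 m⁴
Effective length L_e = K·L = 2 × 4.76 = 9.520 m
P_cr = π²EI / L_e² = π² × 100×10⁹ × 1.257×10^-7 / 9.520² = 1.368×10^3 N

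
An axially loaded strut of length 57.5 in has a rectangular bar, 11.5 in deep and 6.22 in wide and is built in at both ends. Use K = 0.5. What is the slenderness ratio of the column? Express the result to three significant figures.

Buckling occurs about the weak axis: I_min = h·b³/12 with b = 6.22 in (the shorter side).
I_min = 11.5×6.22³/12 = 230.6 in⁴
A = 71.53 in²;  r_min = √(I/A) = √(230.6/71.53) = 1.796 in
L_e = K·L = 0.5 × 57.5 = 28.75 in
λ = L_e / r_min = 28.750 / 1.796 = 16.0

λ ≈ 16.0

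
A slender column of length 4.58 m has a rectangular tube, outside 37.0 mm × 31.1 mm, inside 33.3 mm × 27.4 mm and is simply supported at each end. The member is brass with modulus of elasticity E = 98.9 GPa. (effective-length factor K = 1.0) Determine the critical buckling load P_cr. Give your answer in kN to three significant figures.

Weak-axis I_min = (h_o·b_o³ − h_i·b_i³)/12 with b_o = 31.1, b_i = 27.40 mm (shorter outer/inner sides).
I_min = (37.0×31.1³ − 33.30×27.40³)/12 = 3.566×10^4 mm⁴
I = 3.566×10^4 mm⁴ = 3.566×10^-8 m⁴
Effective length L_e = K·L = 1 × 4.58 = 4.580 m
P_cr = π²EI / L_e² = π² × 98.9×10⁹ × 3.566×10^-8 / 4.580² = 1.660×10^3 N

P_cr ≈ 1.66 kN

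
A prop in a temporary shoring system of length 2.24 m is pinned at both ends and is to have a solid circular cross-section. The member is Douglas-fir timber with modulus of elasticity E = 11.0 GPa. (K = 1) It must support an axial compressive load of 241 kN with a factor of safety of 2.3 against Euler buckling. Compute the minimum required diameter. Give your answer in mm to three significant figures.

d ≈ 151 mm

Required P_cr = n·P = 2.3 × 241 = 554.3 kN
L_e = K·L = 1 × 2.24 = 2.240 m
Required I = P_cr·L_e²/(π²E) = 5.543×10^5 × 2.240² / (π² × 1.10×10^10) = 2.562×10^-5 m⁴
I_req = 2.562×10^7 mm⁴
Solid circle: I = πd⁴/64  ⇒  d = (64I/π)^(1/4) = (64×2.562×10^7/π)^(1/4) = 151 mm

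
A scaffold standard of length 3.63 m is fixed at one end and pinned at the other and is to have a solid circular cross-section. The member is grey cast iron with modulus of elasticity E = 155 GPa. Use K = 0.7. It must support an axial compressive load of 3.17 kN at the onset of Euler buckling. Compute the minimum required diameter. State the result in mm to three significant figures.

L_e = K·L = 0.7 × 3.63 = 2.541 m
Required I = P_cr·L_e²/(π²E) = 3.170×10^3 × 2.541² / (π² × 1.55×10^11) = 1.338×10^-8 m⁴
I_req = 1.338×10^4 mm⁴
Solid circle: I = πd⁴/64  ⇒  d = (64I/π)^(1/4) = (64×1.338×10^4/π)^(1/4) = 22.8 mm

d ≈ 22.8 mm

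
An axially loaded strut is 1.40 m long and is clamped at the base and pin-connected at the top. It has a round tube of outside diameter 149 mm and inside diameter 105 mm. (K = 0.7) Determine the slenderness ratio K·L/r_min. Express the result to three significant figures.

d_o = 149 mm, d_i = 105 mm
I = π(d_o⁴ − d_i⁴)/64 = π(149⁴ − 105.0⁴)/64 = 1.823×10^7 mm⁴
A = 8.778×10^3 mm²;  r_min = √(I/A) = √(1.823×10^7/8.778×10^3) = 45.57 mm
L_e = K·L = 0.7 × 1.40 m = 0.9800 m = 980.00 mm
λ = L_e / r_min = 980.00 / 45.57 = 21.5

λ ≈ 21.5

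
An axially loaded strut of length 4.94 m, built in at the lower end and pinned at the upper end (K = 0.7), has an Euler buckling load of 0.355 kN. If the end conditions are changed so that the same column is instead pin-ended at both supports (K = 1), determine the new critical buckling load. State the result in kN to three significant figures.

P_cr ≈ 0.174 kN

P_cr ∝ 1/K², so P_cr,new = P_cr,old × (K_old/K_new)² = 0.355 × (0.7/1)²
= 0.355 × 0.4900 = 0.174 kN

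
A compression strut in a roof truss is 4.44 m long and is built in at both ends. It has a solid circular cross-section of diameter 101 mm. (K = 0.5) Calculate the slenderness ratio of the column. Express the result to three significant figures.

For a solid circle r = d/4 = 101/4 = 25.25 mm
L_e = K·L = 0.5 × 4.44 m = 2.220 m = 2220.0 mm
λ = L_e / r_min = 2220.0 / 25.25 = 87.9

λ ≈ 87.9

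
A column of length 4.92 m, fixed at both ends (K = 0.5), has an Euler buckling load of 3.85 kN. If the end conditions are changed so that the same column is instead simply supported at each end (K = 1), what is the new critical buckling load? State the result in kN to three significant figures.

P_cr ≈ 0.962 kN

P_cr ∝ 1/K², so P_cr,new = P_cr,old × (K_old/K_new)² = 3.85 × (0.5/1)²
= 3.85 × 0.2500 = 0.962 kN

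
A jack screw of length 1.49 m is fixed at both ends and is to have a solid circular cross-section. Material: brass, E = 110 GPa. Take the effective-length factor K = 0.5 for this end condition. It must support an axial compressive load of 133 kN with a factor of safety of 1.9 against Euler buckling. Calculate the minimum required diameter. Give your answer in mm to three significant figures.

Required P_cr = n·P = 1.9 × 133 = 252.7 kN
L_e = K·L = 0.5 × 1.49 = 0.7450 m
Required I = P_cr·L_e²/(π²E) = 2.527×10^5 × 0.7450² / (π² × 1.10×10^11) = 1.292×10^-7 m⁴
I_req = 1.292×10^5 mm⁴
Solid circle: I = πd⁴/64  ⇒  d = (64I/π)^(1/4) = (64×1.292×10^5/π)^(1/4) = 40.3 mm

d ≈ 40.3 mm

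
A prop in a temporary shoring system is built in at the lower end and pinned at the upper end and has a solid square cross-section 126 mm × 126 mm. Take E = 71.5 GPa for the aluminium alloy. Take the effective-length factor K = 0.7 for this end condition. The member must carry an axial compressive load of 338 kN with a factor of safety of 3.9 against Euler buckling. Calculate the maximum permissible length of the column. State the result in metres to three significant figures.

L_max ≈ 4.79 m

I = a⁴/12 = 126⁴/12 = 2.100×10^7 mm⁴
I = 2.100×10^-5 m⁴
Required critical load P_cr = n·P = 3.9 × 338 = 1318 kN = 1.318×10^6 N
From P_cr = π²EI/(K·L)²:  L = (1/K)·√(π²EI/P_cr) = (1/0.7)·√(π²×7.15×10^10×2.100×10^-5/1.318×10^6)
L = 4.79 m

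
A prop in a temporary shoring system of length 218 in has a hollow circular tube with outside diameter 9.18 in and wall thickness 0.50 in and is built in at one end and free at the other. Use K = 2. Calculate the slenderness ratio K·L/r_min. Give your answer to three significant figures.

λ ≈ 142

Inner diameter d_i = 9.18 − 2×0.50 = 8.180 in
I = π(d_o⁴ − d_i⁴)/64 = π(9.18⁴ − 8.180⁴)/64 = 128.8 in⁴
A = 13.63 in²;  r_min = √(I/A) = √(128.8/13.63) = 3.074 in
L_e = K·L = 2 × 218 = 436.0 in
λ = L_e / r_min = 436.00 / 3.074 = 142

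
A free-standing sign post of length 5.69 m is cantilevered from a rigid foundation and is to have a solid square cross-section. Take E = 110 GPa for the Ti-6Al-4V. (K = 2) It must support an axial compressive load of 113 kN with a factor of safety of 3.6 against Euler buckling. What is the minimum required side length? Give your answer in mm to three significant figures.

a ≈ 155 mm

Required P_cr = n·P = 3.6 × 113 = 406.8 kN
L_e = K·L = 2 × 5.69 = 11.38 m
Required I = P_cr·L_e²/(π²E) = 4.068×10^5 × 11.38² / (π² × 1.10×10^11) = 4.853×10^-5 m⁴
I_req = 4.853×10^7 mm⁴
Solid square: I = a⁴/12  ⇒  a = (12I)^(1/4) = (12×4.853×10^7)^(1/4) = 155 mm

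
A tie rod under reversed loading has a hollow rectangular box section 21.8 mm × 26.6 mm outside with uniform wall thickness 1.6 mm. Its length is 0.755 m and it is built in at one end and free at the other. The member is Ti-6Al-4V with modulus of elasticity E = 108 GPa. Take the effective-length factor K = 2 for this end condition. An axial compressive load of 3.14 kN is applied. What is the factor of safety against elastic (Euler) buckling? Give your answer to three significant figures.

n ≈ 1.55

Inner dimensions: h_i = 26.6 − 2×1.6 = 23.40 mm, b_i = 21.8 − 2×1.6 = 18.60 mm
Weak-axis I_min = (h_o·b_o³ − h_i·b_i³)/12 with b_o = 21.8, b_i = 18.60 mm (shorter outer/inner sides).
I_min = (26.6×21.8³ − 23.40×18.60³)/12 = 1.042×10^4 mm⁴
I = 1.042×10^4 mm⁴ = 1.042×10^-8 m⁴
Effective length L_e = K·L = 2 × 0.755 = 1.510 m
P_cr = π²EI / L_e² = π² × 108×10⁹ × 1.042×10^-8 / 1.510² = 4.870×10^3 N
Factor of safety n = P_cr / P = 4.8699 / 3.14 = 1.55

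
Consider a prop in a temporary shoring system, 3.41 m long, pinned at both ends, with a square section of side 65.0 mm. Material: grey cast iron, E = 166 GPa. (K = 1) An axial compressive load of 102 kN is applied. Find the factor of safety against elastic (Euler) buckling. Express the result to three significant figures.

n ≈ 2.05

I = a⁴/12 = 65.0⁴/12 = 1.488×10^6 mm⁴
I = 1.488×10^6 mm⁴ = 1.488×10^-6 m⁴
Effective length L_e = K·L = 1 × 3.41 = 3.410 m
P_cr = π²EI / L_e² = π² × 166×10⁹ × 1.488×10^-6 / 3.410² = 2.096×10^5 N
Factor of safety n = P_cr / P = 209.59 / 102 = 2.05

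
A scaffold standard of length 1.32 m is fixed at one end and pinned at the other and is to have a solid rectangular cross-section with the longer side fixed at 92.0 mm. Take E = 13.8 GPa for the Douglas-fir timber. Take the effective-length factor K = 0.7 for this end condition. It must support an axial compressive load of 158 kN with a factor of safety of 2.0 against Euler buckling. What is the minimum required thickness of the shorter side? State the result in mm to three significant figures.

Required P_cr = n·P = 2.0 × 158 = 316.0 kN
L_e = K·L = 0.7 × 1.32 = 0.9240 m
Required I = P_cr·L_e²/(π²E) = 3.160×10^5 × 0.9240² / (π² × 1.38×10^10) = 1.981×10^-6 m⁴
I_req = 1.981×10^6 mm⁴
Rectangle, weak axis: I_min = h·b³/12 with h = 92.0 mm fixed  ⇒  b = (12I/h)^(1/3) = 63.7 mm

b ≈ 63.7 mm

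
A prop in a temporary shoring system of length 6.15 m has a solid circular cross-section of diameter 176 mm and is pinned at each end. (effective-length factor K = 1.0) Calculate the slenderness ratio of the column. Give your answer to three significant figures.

For a solid circle r = d/4 = 176/4 = 44.00 mm
L_e = K·L = 1 × 6.15 m = 6.150 m = 6150.0 mm
λ = L_e / r_min = 6150.0 / 44.00 = 140

λ ≈ 140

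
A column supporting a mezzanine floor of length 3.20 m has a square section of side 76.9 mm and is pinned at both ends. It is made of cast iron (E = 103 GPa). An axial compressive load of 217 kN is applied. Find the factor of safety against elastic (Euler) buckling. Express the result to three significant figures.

n ≈ 1.33

I = a⁴/12 = 76.9⁴/12 = 2.914×10^6 mm⁴
I = 2.914×10^6 mm⁴ = 2.914×10^-6 m⁴
Effective length L_e = K·L = 1 × 3.20 = 3.200 m
P_cr = π²EI / L_e² = π² × 103×10⁹ × 2.914×10^-6 / 3.200² = 2.893×10^5 N
Factor of safety n = P_cr / P = 289.31 / 217 = 1.33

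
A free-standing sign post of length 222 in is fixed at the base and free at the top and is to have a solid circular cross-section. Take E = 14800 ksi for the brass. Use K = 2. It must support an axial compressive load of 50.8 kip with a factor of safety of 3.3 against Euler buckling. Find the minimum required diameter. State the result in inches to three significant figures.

Required P_cr = n·P = 3.3 × 50.8 = 167.6 kip
L_e = K·L = 2 × 222 = 444.0 in
Required I = P_cr·L_e²/(π²E) = 1.676×10^5 × 444.0² / (π² × 1.48×10^7) = 226.2 in⁴
Solid circle: I = πd⁴/64  ⇒  d = (64I/π)^(1/4) = (64×226.2/π)^(1/4) = 8.24 in

d ≈ 8.24 in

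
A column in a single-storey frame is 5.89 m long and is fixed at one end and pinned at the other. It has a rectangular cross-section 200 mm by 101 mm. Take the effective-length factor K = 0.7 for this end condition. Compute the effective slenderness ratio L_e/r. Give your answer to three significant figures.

λ ≈ 141

Buckling occurs about the weak axis: I_min = h·b³/12 with b = 101 mm (the shorter side).
I_min = 200×101³/12 = 1.717×10^7 mm⁴
A = 2.020×10^4 mm²;  r_min = √(I/A) = √(1.717×10^7/2.020×10^4) = 29.16 mm
L_e = K·L = 0.7 × 5.89 m = 4.123 m = 4123.0 mm
λ = L_e / r_min = 4123.0 / 29.16 = 141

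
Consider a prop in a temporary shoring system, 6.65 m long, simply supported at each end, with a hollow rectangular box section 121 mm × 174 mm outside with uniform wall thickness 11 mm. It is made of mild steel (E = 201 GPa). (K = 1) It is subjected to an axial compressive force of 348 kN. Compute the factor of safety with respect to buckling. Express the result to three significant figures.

Inner dimensions: h_i = 174 − 2×11 = 152.0 mm, b_i = 121 − 2×11 = 99.00 mm
Weak-axis I_min = (h_o·b_o³ − h_i·b_i³)/12 with b_o = 121, b_i = 99.00 mm (shorter outer/inner sides).
I_min = (174×121³ − 152.0×99.00³)/12 = 1.340×10^7 mm⁴
I = 1.340×10^7 mm⁴ = 1.340×10^-5 m⁴
Effective length L_e = K·L = 1 × 6.65 = 6.650 m
P_cr = π²EI / L_e² = π² × 201×10⁹ × 1.340×10^-5 / 6.650² = 6.010×10^5 N
Factor of safety n = P_cr / P = 600.99 / 348 = 1.73

n ≈ 1.73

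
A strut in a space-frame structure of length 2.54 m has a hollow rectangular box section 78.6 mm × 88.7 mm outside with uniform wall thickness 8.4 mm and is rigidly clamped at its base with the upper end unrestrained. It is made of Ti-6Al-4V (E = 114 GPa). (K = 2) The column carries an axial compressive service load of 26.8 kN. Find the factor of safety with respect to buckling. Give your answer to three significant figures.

Inner dimensions: h_i = 88.7 − 2×8.4 = 71.90 mm, b_i = 78.6 − 2×8.4 = 61.80 mm
Weak-axis I_min = (h_o·b_o³ − h_i·b_i³)/12 with b_o = 78.6, b_i = 61.80 mm (shorter outer/inner sides).
I_min = (88.7×78.6³ − 71.90×61.80³)/12 = 2.175×10^6 mm⁴
I = 2.175×10^6 mm⁴ = 2.175×10^-6 m⁴
Effective length L_e = K·L = 2 × 2.54 = 5.080 m
P_cr = π²EI / L_e² = π² × 114×10⁹ × 2.175×10^-6 / 5.080² = 9.483×10^4 N
Factor of safety n = P_cr / P = 94.832 / 26.8 = 3.54

n ≈ 3.54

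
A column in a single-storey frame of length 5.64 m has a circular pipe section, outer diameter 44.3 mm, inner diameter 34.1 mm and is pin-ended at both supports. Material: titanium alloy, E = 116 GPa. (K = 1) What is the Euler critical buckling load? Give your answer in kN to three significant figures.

d_o = 44.3 mm, d_i = 34.1 mm
I = π(d_o⁴ − d_i⁴)/64 = π(44.3⁴ − 34.10⁴)/64 = 1.227×10^5 mm⁴
I = 1.227×10^5 mm⁴ = 1.227×10^-7 m⁴
Effective length L_e = K·L = 1 × 5.64 = 5.640 m
P_cr = π²EI / L_e² = π² × 116×10⁹ × 1.227×10^-7 / 5.640² = 4.415×10^3 N

P_cr ≈ 4.42 kN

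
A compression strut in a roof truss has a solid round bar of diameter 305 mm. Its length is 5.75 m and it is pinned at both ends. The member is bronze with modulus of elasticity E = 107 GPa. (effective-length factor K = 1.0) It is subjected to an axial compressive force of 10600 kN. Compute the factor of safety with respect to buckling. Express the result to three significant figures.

n ≈ 1.28

I = πd⁴/64 = π×305⁴/64 = 4.248×10^8 mm⁴
I = 4.248×10^8 mm⁴ = 4.248×10^-4 m⁴
Effective length L_e = K·L = 1 × 5.75 = 5.750 m
P_cr = π²EI / L_e² = π² × 107×10⁹ × 4.248×10^-4 / 5.750² = 1.357×10^7 N
Factor of safety n = P_cr / P = 13568 / 10600 = 1.28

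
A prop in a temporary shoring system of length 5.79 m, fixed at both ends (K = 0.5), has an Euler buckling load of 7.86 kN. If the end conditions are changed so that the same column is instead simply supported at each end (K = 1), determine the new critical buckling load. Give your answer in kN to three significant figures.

P_cr ≈ 1.96 kN

P_cr ∝ 1/K², so P_cr,new = P_cr,old × (K_old/K_new)² = 7.86 × (0.5/1)²
= 7.86 × 0.2500 = 1.96 kN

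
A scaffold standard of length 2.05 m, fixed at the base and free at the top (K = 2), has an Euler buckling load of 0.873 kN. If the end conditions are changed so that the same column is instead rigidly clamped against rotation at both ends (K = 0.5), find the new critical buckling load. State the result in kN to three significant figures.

P_cr ∝ 1/K², so P_cr,new = P_cr,old × (K_old/K_new)² = 0.873 × (2/0.5)²
= 0.873 × 16.00 = 14.0 kN

P_cr ≈ 14.0 kN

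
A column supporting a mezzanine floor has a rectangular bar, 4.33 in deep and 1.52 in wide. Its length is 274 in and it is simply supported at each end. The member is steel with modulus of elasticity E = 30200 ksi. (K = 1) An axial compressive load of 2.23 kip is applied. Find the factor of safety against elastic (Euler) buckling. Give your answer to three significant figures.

Buckling occurs about the weak axis: I_min = h·b³/12 with b = 1.52 in (the shorter side).
I_min = 4.33×1.52³/12 = 1.267 in⁴
Effective length L_e = K·L = 1 × 274 = 274.0 in
P_cr = π²EI / L_e² = π² × 30200×10³ × 1.267 / 274.0² = 5.031×10^3 lb
Factor of safety n = P_cr / P = 5.0309 / 2.23 = 2.26

n ≈ 2.26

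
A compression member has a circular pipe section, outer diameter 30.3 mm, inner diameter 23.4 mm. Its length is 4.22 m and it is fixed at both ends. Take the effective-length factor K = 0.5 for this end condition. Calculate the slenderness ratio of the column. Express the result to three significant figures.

λ ≈ 220

d_o = 30.3 mm, d_i = 23.4 mm
I = π(d_o⁴ − d_i⁴)/64 = π(30.3⁴ − 23.40⁴)/64 = 2.666×10^4 mm⁴
A = 291.0 mm²;  r_min = √(I/A) = √(2.666×10^4/291.0) = 9.571 mm
L_e = K·L = 0.5 × 4.22 m = 2.110 m = 2110.0 mm
λ = L_e / r_min = 2110.0 / 9.571 = 220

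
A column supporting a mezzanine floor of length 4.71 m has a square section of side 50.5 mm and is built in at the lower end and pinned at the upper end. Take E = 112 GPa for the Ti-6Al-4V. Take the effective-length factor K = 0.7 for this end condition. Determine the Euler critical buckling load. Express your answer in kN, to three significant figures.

P_cr ≈ 55.1 kN

I = a⁴/12 = 50.5⁴/12 = 5.420×10^5 mm⁴
I = 5.420×10^5 mm⁴ = 5.420×10^-7 m⁴
Effective length L_e = K·L = 0.7 × 4.71 = 3.297 m
P_cr = π²EI / L_e² = π² × 112×10⁹ × 5.420×10^-7 / 3.297² = 5.511×10^4 N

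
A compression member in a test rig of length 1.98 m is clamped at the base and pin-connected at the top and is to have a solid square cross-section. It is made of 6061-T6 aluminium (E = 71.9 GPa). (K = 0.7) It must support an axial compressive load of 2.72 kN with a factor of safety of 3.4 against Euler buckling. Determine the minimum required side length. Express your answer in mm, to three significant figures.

a ≈ 23.4 mm

Required P_cr = n·P = 3.4 × 2.72 = 9.248 kN
L_e = K·L = 0.7 × 1.98 = 1.386 m
Required I = P_cr·L_e²/(π²E) = 9.248×10^3 × 1.386² / (π² × 7.19×10^10) = 2.503×10^-8 m⁴
I_req = 2.503×10^4 mm⁴
Solid square: I = a⁴/12  ⇒  a = (12I)^(1/4) = (12×2.503×10^4)^(1/4) = 23.4 mm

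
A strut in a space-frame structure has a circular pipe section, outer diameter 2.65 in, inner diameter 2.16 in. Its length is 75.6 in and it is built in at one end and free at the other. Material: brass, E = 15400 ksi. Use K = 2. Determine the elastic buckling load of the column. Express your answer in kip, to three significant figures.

P_cr ≈ 8.99 kip

d_o = 2.65 in, d_i = 2.16 in
I = π(d_o⁴ − d_i⁴)/64 = π(2.65⁴ − 2.160⁴)/64 = 1.352 in⁴
Effective length L_e = K·L = 2 × 75.6 = 151.2 in
P_cr = π²EI / L_e² = π² × 15400×10³ × 1.352 / 151.2² = 8.990×10^3 lb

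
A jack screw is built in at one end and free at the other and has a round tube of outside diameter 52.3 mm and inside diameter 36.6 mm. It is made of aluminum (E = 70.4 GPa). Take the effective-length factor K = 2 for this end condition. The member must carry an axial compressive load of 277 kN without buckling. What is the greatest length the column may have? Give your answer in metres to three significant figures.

L_max ≈ 0.418 m

d_o = 52.3 mm, d_i = 36.6 mm
I = π(d_o⁴ − d_i⁴)/64 = π(52.3⁴ − 36.60⁴)/64 = 2.792×10^5 mm⁴
I = 2.792×10^-7 m⁴
At the buckling limit P_cr = P = 2.770×10^5 N
From P_cr = π²EI/(K·L)²:  L = (1/K)·√(π²EI/P_cr) = (1/2)·√(π²×7.04×10^10×2.792×10^-7/2.770×10^5)
L = 0.418 m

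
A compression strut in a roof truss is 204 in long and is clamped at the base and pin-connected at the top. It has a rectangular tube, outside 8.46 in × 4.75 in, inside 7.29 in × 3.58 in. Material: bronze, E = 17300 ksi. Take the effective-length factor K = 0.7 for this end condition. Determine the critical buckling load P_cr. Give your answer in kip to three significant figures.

Weak-axis I_min = (h_o·b_o³ − h_i·b_i³)/12 with b_o = 4.75, b_i = 3.580 in (shorter outer/inner sides).
I_min = (8.46×4.75³ − 7.290×3.580³)/12 = 47.68 in⁴
Effective length L_e = K·L = 0.7 × 204 = 142.8 in
P_cr = π²EI / L_e² = π² × 17300×10³ × 47.68 / 142.8² = 3.993×10^5 lb

P_cr ≈ 399 kip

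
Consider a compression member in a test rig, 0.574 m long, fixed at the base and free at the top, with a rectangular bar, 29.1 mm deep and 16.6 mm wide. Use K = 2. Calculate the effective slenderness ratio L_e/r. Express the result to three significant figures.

λ ≈ 240

For a rectangle r_min = b/√12 = 16.6/√12 = 4.792 mm
L_e = K·L = 2 × 0.574 m = 1.148 m = 1148.0 mm
λ = L_e / r_min = 1148.0 / 4.792 = 240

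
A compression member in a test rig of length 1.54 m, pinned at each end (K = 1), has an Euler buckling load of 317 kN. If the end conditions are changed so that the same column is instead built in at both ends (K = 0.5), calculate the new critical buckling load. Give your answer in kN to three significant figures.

P_cr ≈ 1270 kN

P_cr ∝ 1/K², so P_cr,new = P_cr,old × (K_old/K_new)² = 317 × (1/0.5)²
= 317 × 4.000 = 1270 kN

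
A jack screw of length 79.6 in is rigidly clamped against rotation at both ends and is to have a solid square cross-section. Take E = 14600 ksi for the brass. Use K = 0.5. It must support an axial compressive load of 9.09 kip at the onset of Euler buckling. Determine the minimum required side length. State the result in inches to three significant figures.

L_e = K·L = 0.5 × 79.6 = 39.80 in
Required I = P_cr·L_e²/(π²E) = 9.090×10^3 × 39.80² / (π² × 1.46×10^7) = 9.993×10^-2 in⁴
Solid square: I = a⁴/12  ⇒  a = (12I)^(1/4) = (12×9.993×10^-2)^(1/4) = 1.05 in

a ≈ 1.05 in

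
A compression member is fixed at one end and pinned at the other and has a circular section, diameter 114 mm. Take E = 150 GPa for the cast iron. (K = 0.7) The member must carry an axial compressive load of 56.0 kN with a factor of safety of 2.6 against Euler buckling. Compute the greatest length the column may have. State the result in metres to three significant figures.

I = πd⁴/64 = π×114⁴/64 = 8.291×10^6 mm⁴
I = 8.291×10^-6 m⁴
Required critical load P_cr = n·P = 2.6 × 56.0 = 145.6 kN = 1.456×10^5 N
From P_cr = π²EI/(K·L)²:  L = (1/K)·√(π²EI/P_cr) = (1/0.7)·√(π²×1.50×10^11×8.291×10^-6/1.456×10^5)
L = 13.1 m

L_max ≈ 13.1 m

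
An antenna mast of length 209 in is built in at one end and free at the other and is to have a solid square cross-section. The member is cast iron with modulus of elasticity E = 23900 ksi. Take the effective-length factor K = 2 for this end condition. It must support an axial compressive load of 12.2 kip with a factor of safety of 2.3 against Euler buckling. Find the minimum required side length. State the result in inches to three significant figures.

a ≈ 3.97 in

Required P_cr = n·P = 2.3 × 12.2 = 28.06 kip
L_e = K·L = 2 × 209 = 418.0 in
Required I = P_cr·L_e²/(π²E) = 2.806×10^4 × 418.0² / (π² × 2.39×10^7) = 20.78 in⁴
Solid square: I = a⁴/12  ⇒  a = (12I)^(1/4) = (12×20.78)^(1/4) = 3.97 in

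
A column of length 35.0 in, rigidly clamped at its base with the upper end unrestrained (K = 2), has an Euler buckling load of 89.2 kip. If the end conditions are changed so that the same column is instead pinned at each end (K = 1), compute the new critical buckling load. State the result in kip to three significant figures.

P_cr ≈ 357 kip

P_cr ∝ 1/K², so P_cr,new = P_cr,old × (K_old/K_new)² = 89.2 × (2/1)²
= 89.2 × 4.000 = 357 kip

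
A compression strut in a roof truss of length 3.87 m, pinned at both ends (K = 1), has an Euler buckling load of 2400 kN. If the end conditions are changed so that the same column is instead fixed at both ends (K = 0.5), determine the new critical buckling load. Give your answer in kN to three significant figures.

P_cr ≈ 9600 kN

P_cr ∝ 1/K², so P_cr,new = P_cr,old × (K_old/K_new)² = 2400 × (1/0.5)²
= 2400 × 4.000 = 9600 kN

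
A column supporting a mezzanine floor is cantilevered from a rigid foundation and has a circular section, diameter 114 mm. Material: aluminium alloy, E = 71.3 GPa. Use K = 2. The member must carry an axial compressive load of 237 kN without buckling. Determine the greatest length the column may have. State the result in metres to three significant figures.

L_max ≈ 2.48 m

I = πd⁴/64 = π×114⁴/64 = 8.291×10^6 mm⁴
I = 8.291×10^-6 m⁴
At the buckling limit P_cr = P = 2.370×10^5 N
From P_cr = π²EI/(K·L)²:  L = (1/K)·√(π²EI/P_cr) = (1/2)·√(π²×7.13×10^10×8.291×10^-6/2.370×10^5)
L = 2.48 m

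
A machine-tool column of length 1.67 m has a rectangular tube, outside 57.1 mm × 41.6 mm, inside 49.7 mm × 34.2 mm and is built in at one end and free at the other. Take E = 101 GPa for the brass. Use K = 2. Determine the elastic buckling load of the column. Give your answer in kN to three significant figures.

Weak-axis I_min = (h_o·b_o³ − h_i·b_i³)/12 with b_o = 41.6, b_i = 34.20 mm (shorter outer/inner sides).
I_min = (57.1×41.6³ − 49.70×34.20³)/12 = 1.769×10^5 mm⁴
I = 1.769×10^5 mm⁴ = 1.769×10^-7 m⁴
Effective length L_e = K·L = 2 × 1.67 = 3.340 m
P_cr = π²EI / L_e² = π² × 101×10⁹ × 1.769×10^-7 / 3.340² = 1.581×10^4 N

P_cr ≈ 15.8 kN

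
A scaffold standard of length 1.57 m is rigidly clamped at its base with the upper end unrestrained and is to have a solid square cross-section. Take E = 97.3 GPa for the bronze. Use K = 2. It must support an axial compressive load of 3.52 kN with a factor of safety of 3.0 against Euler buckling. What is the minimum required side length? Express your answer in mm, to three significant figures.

a ≈ 33.8 mm

Required P_cr = n·P = 3.0 × 3.52 = 10.56 kN
L_e = K·L = 2 × 1.57 = 3.140 m
Required I = P_cr·L_e²/(π²E) = 1.056×10^4 × 3.140² / (π² × 9.73×10^10) = 1.084×10^-7 m⁴
I_req = 1.084×10^5 mm⁴
Solid square: I = a⁴/12  ⇒  a = (12I)^(1/4) = (12×1.084×10^5)^(1/4) = 33.8 mm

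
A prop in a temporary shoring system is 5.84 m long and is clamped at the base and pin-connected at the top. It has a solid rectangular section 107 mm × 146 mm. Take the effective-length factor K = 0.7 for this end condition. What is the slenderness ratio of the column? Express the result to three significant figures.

λ ≈ 132

Buckling occurs about the weak axis: I_min = h·b³/12 with b = 107 mm (the shorter side).
I_min = 146×107³/12 = 1.490×10^7 mm⁴
A = 1.562×10^4 mm²;  r_min = √(I/A) = √(1.490×10^7/1.562×10^4) = 30.89 mm
L_e = K·L = 0.7 × 5.84 m = 4.088 m = 4088.0 mm
λ = L_e / r_min = 4088.0 / 30.89 = 132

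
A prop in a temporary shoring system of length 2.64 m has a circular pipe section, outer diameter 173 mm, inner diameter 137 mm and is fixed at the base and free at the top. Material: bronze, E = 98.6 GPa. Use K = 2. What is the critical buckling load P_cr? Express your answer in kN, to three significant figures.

d_o = 173 mm, d_i = 137 mm
I = π(d_o⁴ − d_i⁴)/64 = π(173⁴ − 137.0⁴)/64 = 2.668×10^7 mm⁴
I = 2.668×10^7 mm⁴ = 2.668×10^-5 m⁴
Effective length L_e = K·L = 2 × 2.64 = 5.280 m
P_cr = π²EI / L_e² = π² × 98.6×10⁹ × 2.668×10^-5 / 5.280² = 9.312×10^5 N

P_cr ≈ 931 kN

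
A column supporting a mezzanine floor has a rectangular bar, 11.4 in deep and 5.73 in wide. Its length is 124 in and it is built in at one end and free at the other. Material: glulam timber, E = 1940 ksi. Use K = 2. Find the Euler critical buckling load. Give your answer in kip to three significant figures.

P_cr ≈ 55.6 kip

Buckling occurs about the weak axis: I_min = h·b³/12 with b = 5.73 in (the shorter side).
I_min = 11.4×5.73³/12 = 178.7 in⁴
Effective length L_e = K·L = 2 × 124 = 248.0 in
P_cr = π²EI / L_e² = π² × 1940×10³ × 178.7 / 248.0² = 5.564×10^4 lb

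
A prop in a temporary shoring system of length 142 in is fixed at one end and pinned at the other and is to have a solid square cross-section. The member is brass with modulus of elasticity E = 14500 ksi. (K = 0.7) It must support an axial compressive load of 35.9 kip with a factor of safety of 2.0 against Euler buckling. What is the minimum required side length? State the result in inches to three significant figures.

Required P_cr = n·P = 2.0 × 35.9 = 71.80 kip
L_e = K·L = 0.7 × 142 = 99.40 in
Required I = P_cr·L_e²/(π²E) = 7.180×10^4 × 99.40² / (π² × 1.45×10^7) = 4.957 in⁴
Solid square: I = a⁴/12  ⇒  a = (12I)^(1/4) = (12×4.957)^(1/4) = 2.78 in

a ≈ 2.78 in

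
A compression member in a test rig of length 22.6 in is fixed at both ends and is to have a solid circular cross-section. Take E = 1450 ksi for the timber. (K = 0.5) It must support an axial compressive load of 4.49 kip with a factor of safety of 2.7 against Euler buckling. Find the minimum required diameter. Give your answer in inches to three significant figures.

Required P_cr = n·P = 2.7 × 4.49 = 12.12 kip
L_e = K·L = 0.5 × 22.6 = 11.30 in
Required I = P_cr·L_e²/(π²E) = 1.212×10^4 × 11.30² / (π² × 1.45×10^6) = 0.1082 in⁴
Solid circle: I = πd⁴/64  ⇒  d = (64I/π)^(1/4) = (64×0.1082/π)^(1/4) = 1.22 in

d ≈ 1.22 in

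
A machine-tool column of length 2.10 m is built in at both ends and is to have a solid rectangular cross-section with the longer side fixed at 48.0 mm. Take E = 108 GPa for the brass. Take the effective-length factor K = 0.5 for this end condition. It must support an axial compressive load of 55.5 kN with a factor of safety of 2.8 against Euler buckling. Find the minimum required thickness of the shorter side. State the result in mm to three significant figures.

Required P_cr = n·P = 2.8 × 55.5 = 155.4 kN
L_e = K·L = 0.5 × 2.10 = 1.050 m
Required I = P_cr·L_e²/(π²E) = 1.554×10^5 × 1.050² / (π² × 1.08×10^11) = 1.607×10^-7 m⁴
I_req = 1.607×10^5 mm⁴
Rectangle, weak axis: I_min = h·b³/12 with h = 48.0 mm fixed  ⇒  b = (12I/h)^(1/3) = 34.3 mm

b ≈ 34.3 mm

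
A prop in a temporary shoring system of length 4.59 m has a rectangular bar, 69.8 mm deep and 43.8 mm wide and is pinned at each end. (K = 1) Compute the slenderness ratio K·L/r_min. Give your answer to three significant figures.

For a rectangle r_min = b/√12 = 43.8/√12 = 12.64 mm
L_e = K·L = 1 × 4.59 m = 4.590 m = 4590.0 mm
λ = L_e / r_min = 4590.0 / 12.64 = 363

λ ≈ 363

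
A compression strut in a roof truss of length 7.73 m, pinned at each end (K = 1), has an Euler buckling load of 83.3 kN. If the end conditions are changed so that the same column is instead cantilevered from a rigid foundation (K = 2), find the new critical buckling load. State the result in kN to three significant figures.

P_cr ∝ 1/K², so P_cr,new = P_cr,old × (K_old/K_new)² = 83.3 × (1/2)²
= 83.3 × 0.2500 = 20.8 kN

P_cr ≈ 20.8 kN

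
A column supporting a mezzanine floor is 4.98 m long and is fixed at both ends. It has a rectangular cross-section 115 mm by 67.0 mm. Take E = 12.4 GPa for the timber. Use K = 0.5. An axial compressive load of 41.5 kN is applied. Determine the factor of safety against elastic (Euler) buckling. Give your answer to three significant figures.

n ≈ 1.37

Buckling occurs about the weak axis: I_min = h·b³/12 with b = 67.0 mm (the shorter side).
I_min = 115×67.0³/12 = 2.882×10^6 mm⁴
I = 2.882×10^6 mm⁴ = 2.882×10^-6 m⁴
Effective length L_e = K·L = 0.5 × 4.98 = 2.490 m
P_cr = π²EI / L_e² = π² × 12.4×10⁹ × 2.882×10^-6 / 2.490² = 5.689×10^4 N
Factor of safety n = P_cr / P = 56.894 / 41.5 = 1.37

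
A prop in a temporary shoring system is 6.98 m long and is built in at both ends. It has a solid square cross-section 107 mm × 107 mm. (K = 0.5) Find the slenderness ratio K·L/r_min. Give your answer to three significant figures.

I = a⁴/12 = 107⁴/12 = 1.092×10^7 mm⁴
A = 1.145×10^4 mm²;  r_min = √(I/A) = √(1.092×10^7/1.145×10^4) = 30.89 mm
L_e = K·L = 0.5 × 6.98 m = 3.490 m = 3490.0 mm
λ = L_e / r_min = 3490.0 / 30.89 = 113

λ ≈ 113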